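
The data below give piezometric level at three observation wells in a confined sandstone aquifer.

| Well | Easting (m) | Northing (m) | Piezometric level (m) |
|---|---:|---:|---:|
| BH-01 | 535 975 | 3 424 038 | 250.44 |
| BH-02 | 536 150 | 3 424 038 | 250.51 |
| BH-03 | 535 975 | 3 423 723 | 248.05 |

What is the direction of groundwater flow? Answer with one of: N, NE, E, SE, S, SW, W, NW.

S

∂h/∂x = (250.51 − 250.44) / (536150 − 535975) = +0.0004000
∂h/∂y = (248.05 − 250.44) / (3423723 − 3424038) = +0.007587
Flow = −∇h = (-0.0004000 east, -0.007587 north), which points south.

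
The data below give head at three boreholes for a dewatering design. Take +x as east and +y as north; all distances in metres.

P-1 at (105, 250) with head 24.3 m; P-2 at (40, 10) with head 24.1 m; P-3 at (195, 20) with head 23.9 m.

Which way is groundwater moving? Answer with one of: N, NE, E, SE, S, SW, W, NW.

SE

Taking P-1 as reference: P-2−P-1 = (-65, -240, -0.2); P-3−P-1 = (90, -230, -0.4).
Determinant of the coordinate differences = (-65)·(-230) − 90·(-240) = 36550.
∂h/∂x = [(-0.2)·(-230) − (-0.4)·(-240)] / 36550 = -0.001368
∂h/∂y = [(-65)·(-0.4) − 90·(-0.2)] / 36550 = +0.001204
Flow = −∇h = (+0.001368 east, -0.001204 north), which points southeast.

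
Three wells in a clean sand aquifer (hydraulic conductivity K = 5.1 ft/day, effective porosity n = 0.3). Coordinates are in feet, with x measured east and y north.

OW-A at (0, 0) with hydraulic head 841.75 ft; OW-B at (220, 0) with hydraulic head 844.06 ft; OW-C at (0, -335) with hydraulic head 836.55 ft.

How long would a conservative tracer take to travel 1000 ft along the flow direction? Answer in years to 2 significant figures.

8.6 years

∂h/∂x = (844.06 − 841.75) / (220 − 0) = +0.01050
∂h/∂y = (836.55 − 841.75) / (-335 − 0) = +0.01552
|∇h| = √(0.01050² + 0.01552²) = 0.01874
Seepage velocity v = K·i/n = 5.1 × 0.01874 / 0.3 = 0.3186 ft/day.
t = 1000 / 0.3186 = 3139 days = 8.59 years.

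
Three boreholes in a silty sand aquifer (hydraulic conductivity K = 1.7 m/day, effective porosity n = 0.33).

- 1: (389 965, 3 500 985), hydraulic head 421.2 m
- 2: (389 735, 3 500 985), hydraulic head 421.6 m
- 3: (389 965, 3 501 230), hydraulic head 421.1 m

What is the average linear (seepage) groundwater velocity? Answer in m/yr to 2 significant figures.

∂h/∂x = (421.6 − 421.2) / (389735 − 389965) = -0.001739
∂h/∂y = (421.1 − 421.2) / (3501230 − 3500985) = -0.0004082
|∇h| = √(-0.001739² + -0.0004082²) = 0.001786
Seepage velocity v = K·i/n = 1.7 × 0.001786 / 0.33 = 0.009201 m/day = 3.361 m/yr.

3.4 m/yr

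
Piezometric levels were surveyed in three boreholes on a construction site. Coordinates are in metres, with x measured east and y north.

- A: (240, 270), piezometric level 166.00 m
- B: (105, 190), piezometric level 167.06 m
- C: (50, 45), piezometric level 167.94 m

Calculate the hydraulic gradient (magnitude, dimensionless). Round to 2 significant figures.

0.0068

Differences from A: to B (Δx, Δy, Δh) = (-135, -80, +1.06); to C = (-190, -225, +1.94).
Solve a·Δx + b·Δy = Δh: det = (-135)·(-225) − (-190)·(-80) = 15175.
∂h/∂x = [(+1.06)·(-225) − (+1.94)·(-80)] / 15175 = -0.005489
∂h/∂y = [(-135)·(+1.94) − (-190)·(+1.06)] / 15175 = -0.003987
|∇h| = √(-0.005489² + -0.003987²) = 0.006784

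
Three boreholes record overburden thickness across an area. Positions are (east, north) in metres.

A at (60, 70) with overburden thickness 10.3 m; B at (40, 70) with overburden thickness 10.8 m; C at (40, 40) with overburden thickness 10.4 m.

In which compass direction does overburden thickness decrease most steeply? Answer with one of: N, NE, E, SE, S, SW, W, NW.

SE

With d = a·x + b·y + c and A as origin, the differences give:
  (-20)·a + 0·b = +0.5
  (-20)·a + (-30)·b = +0.1
Eliminate b (×(-30) and ×0, subtract): 600·a = -15.00 → a = ∂d/∂x = -0.02500
Back-substitute: b = ∂d/∂y = +0.01333.
Steepest decrease is along −∇f = (+0.02500 E, -0.01333 N) → southeast.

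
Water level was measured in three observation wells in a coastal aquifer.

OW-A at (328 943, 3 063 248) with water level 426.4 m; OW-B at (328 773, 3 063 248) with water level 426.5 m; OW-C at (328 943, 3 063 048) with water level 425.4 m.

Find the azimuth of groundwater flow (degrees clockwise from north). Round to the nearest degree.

∂h/∂x = (426.5 − 426.4) / (328773 − 328943) = -0.0005882
∂h/∂y = (425.4 − 426.4) / (3063048 − 3063248) = +0.005000
Flow direction (−∇h) has components (+0.0005882 E, -0.005000 N).
Azimuth = atan2(E, N) = atan2(+0.0005882, -0.005000) = 173.3° ≈ 173°.

173°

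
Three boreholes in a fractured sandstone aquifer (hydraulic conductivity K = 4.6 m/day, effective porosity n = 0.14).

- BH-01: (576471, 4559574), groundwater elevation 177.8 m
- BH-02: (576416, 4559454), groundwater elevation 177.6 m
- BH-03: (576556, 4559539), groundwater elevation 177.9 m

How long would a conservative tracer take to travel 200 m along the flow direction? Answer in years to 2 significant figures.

9.1 years

Differences from BH-01: to BH-02 (Δx, Δy, Δh) = (-55, -120, -0.2); to BH-03 = (85, -35, +0.1).
Solve a·Δx + b·Δy = Δh: det = (-55)·(-35) − 85·(-120) = 12125.
∂h/∂x = [(-0.2)·(-35) − (+0.1)·(-120)] / 12125 = +0.001567
∂h/∂y = [(-55)·(+0.1) − 85·(-0.2)] / 12125 = +0.0009485
|∇h| = √(0.001567² + 0.0009485²) = 0.001832
Seepage velocity v = K·i/n = 4.6 × 0.001832 / 0.14 = 0.06019 m/day.
t = 200 / 0.06019 = 3323 days = 9.1 years.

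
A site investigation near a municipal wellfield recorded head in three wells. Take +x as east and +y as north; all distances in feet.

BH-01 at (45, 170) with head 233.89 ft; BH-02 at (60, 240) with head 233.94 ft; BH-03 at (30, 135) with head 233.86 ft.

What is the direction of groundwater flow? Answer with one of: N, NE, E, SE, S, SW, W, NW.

SW

With h = a·x + b·y + c and BH-01 as origin, the differences give:
  15·a + 70·b = +0.05
  (-15)·a + (-35)·b = -0.03
Eliminate b (×(-35) and ×70, subtract): 525·a = 0.350 → a = ∂h/∂x = +0.0006667
Back-substitute: b = ∂h/∂y = +0.0005714.
Flow = −∇h = (-0.0006667 east, -0.0005714 north), which points southwest.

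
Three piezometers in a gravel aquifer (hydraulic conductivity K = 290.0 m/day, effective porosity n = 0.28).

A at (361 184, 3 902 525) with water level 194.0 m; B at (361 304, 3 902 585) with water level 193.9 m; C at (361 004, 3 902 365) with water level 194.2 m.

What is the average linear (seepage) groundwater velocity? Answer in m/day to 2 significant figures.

0.89 m/day

With h = a·x + b·y + c and A as origin, the differences give:
  120·a + 60·b = -0.1
  (-180)·a + (-160)·b = +0.2
Eliminate b (×(-160) and ×60, subtract): -8400·a = 4.00 → a = ∂h/∂x = -0.0004762
Back-substitute: b = ∂h/∂y = -0.0007143.
|∇h| = √(-0.0004762² + -0.0007143²) = 0.0008585
Seepage velocity v = K·i/n = 290.0 × 0.0008585 / 0.28 = 0.8892 m/day.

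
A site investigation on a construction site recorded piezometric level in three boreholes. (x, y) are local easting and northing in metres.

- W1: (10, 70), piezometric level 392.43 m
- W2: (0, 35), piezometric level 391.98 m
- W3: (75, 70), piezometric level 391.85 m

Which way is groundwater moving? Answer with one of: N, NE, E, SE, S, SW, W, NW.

SE

Differences from W1: to W2 (Δx, Δy, Δh) = (-10, -35, -0.45); to W3 = (65, 0, -0.58).
Solve a·Δx + b·Δy = Δh: det = (-10)·0 − 65·(-35) = 2275.
∂h/∂x = [(-0.45)·0 − (-0.58)·(-35)] / 2275 = -0.008923
∂h/∂y = [(-10)·(-0.58) − 65·(-0.45)] / 2275 = +0.01541
Flow = −∇h = (+0.008923 east, -0.01541 north), which points southeast.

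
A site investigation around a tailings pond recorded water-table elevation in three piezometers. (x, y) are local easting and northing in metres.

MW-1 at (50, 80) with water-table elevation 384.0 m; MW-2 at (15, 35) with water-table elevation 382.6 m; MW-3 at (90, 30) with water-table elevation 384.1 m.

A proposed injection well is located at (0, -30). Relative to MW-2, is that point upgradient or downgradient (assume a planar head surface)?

With h = a·x + b·y + c and MW-1 as origin, the differences give:
  (-35)·a + (-45)·b = -1.4
  40·a + (-50)·b = +0.1
Eliminate b (×(-50) and ×(-45), subtract): 3550·a = 74.50 → a = ∂h/∂x = +0.02099
Back-substitute: b = ∂h/∂y = +0.01479.
Head at (0, -30) = 384.0 + (+0.02099)·(-50) + (+0.01479)·(-110) = 381.32 m.
That is lower than the 382.6 m at MW-2, so the point is downgradient.

downgradient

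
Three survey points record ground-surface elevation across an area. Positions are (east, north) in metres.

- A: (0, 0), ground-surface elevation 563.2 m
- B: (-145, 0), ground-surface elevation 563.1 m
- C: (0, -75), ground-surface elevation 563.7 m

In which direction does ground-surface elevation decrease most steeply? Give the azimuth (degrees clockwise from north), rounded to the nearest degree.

354°

∂z/∂x = (563.1 − 563.2) / (-145 − 0) = +0.0006897
∂z/∂y = (563.7 − 563.2) / (-75 − 0) = -0.006667
Steepest decrease is along −∇f: components (-0.0006897 E, +0.006667 N).
Azimuth = atan2(-0.0006897, +0.006667) = 354.1° ≈ 354°.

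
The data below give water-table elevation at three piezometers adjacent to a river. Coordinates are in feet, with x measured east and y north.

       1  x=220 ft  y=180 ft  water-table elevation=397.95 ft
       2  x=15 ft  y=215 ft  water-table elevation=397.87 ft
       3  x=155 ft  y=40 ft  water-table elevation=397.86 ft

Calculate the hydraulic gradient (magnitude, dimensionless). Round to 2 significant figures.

0.00063

Differences from 1: to 2 (Δx, Δy, Δh) = (-205, 35, -0.08); to 3 = (-65, -140, -0.09).
Solve a·Δx + b·Δy = Δh: det = (-205)·(-140) − (-65)·35 = 30975.
∂h/∂x = [(-0.08)·(-140) − (-0.09)·35] / 30975 = +0.0004633
∂h/∂y = [(-205)·(-0.09) − (-65)·(-0.08)] / 30975 = +0.0004278
|∇h| = √(0.0004633² + 0.0004278²) = 0.0006306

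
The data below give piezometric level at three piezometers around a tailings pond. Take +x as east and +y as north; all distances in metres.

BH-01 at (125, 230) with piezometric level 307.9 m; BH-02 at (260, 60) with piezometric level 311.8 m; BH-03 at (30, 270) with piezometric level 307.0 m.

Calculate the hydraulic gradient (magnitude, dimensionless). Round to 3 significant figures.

Differences from BH-01: to BH-02 (Δx, Δy, Δh) = (135, -170, +3.9); to BH-03 = (-95, 40, -0.9).
Determinant of the coordinate differences = 135·40 − (-95)·(-170) = -10750.
∂h/∂x = [(+3.9)·40 − (-0.9)·(-170)] / -10750 = -0.0002791
∂h/∂y = [135·(-0.9) − (-95)·(+3.9)] / -10750 = -0.02316
|∇h| = √(-0.0002791² + -0.02316²) = 0.02316

0.0232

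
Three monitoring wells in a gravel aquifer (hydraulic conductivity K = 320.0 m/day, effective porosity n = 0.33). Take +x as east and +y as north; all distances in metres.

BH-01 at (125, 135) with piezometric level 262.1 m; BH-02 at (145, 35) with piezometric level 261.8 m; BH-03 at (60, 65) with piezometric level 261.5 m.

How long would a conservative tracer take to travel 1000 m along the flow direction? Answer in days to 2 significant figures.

160 days

Differences from BH-01: to BH-02 (Δx, Δy, Δh) = (20, -100, -0.3); to BH-03 = (-65, -70, -0.6).
Determinant of the coordinate differences = 20·(-70) − (-65)·(-100) = -7900.
∂h/∂x = [(-0.3)·(-70) − (-0.6)·(-100)] / -7900 = +0.004937
∂h/∂y = [20·(-0.6) − (-65)·(-0.3)] / -7900 = +0.003987
|∇h| = √(0.004937² + 0.003987²) = 0.006346
Seepage velocity v = K·i/n = 320.0 × 0.006346 / 0.33 = 6.154 m/day.
t = 1000 / 6.154 = 162.5 days.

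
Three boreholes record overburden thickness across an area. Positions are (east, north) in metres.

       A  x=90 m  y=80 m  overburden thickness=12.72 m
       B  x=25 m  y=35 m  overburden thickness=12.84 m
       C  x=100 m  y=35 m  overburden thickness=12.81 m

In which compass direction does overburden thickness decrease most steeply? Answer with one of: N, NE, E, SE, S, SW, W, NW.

Taking A as reference: B−A = (-65, -45, +0.12); C−A = (10, -45, +0.09).
Solve a·Δx + b·Δy = Δd: det = (-65)·(-45) − 10·(-45) = 3375.
∂d/∂x = [(+0.12)·(-45) − (+0.09)·(-45)] / 3375 = -0.0004000
∂d/∂y = [(-65)·(+0.09) − 10·(+0.12)] / 3375 = -0.002089
Steepest decrease is along −∇f = (+0.0004000 E, +0.002089 N) → north.

N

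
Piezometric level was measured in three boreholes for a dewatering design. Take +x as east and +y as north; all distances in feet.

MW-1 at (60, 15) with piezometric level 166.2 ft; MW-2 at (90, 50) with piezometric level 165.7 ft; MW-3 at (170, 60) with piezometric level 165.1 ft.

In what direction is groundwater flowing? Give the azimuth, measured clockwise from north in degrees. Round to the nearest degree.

036°

Taking MW-1 as reference: MW-2−MW-1 = (30, 35, -0.5); MW-3−MW-1 = (110, 45, -1.1).
Solve a·Δx + b·Δy = Δh: det = 30·45 − 110·35 = -2500.
∂h/∂x = [(-0.5)·45 − (-1.1)·35] / -2500 = -0.006400
∂h/∂y = [30·(-1.1) − 110·(-0.5)] / -2500 = -0.008800
Flow direction (−∇h) has components (+0.006400 E, +0.008800 N).
Azimuth = atan2(E, N) = atan2(+0.006400, +0.008800) = 36.0° ≈ 036°.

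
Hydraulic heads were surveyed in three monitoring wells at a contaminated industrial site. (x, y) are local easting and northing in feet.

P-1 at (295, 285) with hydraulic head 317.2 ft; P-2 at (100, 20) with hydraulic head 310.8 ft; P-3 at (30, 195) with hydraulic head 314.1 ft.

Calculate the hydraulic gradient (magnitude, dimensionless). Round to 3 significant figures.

With h = a·x + b·y + c and P-1 as origin, the differences give:
  (-195)·a + (-265)·b = -6.4
  (-265)·a + (-90)·b = -3.1
Eliminate b (×(-90) and ×(-265), subtract): -52675·a = -245.50 → a = ∂h/∂x = +0.004661
Back-substitute: b = ∂h/∂y = +0.02072.
|∇h| = √(0.004661² + 0.02072²) = 0.02124

0.0212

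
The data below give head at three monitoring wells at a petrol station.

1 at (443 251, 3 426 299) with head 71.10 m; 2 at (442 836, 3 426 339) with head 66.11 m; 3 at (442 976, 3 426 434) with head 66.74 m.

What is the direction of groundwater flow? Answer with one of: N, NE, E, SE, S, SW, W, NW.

NW

With h = a·x + b·y + c and 1 as origin, the differences give:
  (-415)·a + 40·b = -4.99
  (-275)·a + 135·b = -4.36
Eliminate b (×135 and ×40, subtract): -45025·a = -499.250 → a = ∂h/∂x = +0.01109
Back-substitute: b = ∂h/∂y = -0.009709.
Flow = −∇h = (-0.01109 east, +0.009709 north), which points northwest.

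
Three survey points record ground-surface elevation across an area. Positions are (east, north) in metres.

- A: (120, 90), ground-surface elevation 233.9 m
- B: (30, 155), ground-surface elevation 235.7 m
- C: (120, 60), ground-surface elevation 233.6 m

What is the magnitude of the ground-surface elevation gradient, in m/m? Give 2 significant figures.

Taking A as reference: B−A = (-90, 65, +1.8); C−A = (0, -30, -0.3).
Determinant of the coordinate differences = (-90)·(-30) − 0·65 = 2700.
∂z/∂x = [(+1.8)·(-30) − (-0.3)·65] / 2700 = -0.01278
∂z/∂y = [(-90)·(-0.3) − 0·(+1.8)] / 2700 = +0.01000
|∇f| = √(-0.01278² + 0.01000²) = 0.01623 m/m

0.016 m/m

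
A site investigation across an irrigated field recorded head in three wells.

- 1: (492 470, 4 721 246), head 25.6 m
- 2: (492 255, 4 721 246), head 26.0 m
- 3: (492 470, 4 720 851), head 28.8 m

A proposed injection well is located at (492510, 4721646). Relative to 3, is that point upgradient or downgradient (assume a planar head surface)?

downgradient

∂h/∂x = (26.0 − 25.6) / (492255 − 492470) = -0.001860
∂h/∂y = (28.8 − 25.6) / (4720851 − 4721246) = -0.008101
Head at (492510, 4721646) = 25.6 + (-0.001860)·(40) + (-0.008101)·(400) = 22.29 m.
That is lower than the 28.8 m at 3, so the point is downgradient.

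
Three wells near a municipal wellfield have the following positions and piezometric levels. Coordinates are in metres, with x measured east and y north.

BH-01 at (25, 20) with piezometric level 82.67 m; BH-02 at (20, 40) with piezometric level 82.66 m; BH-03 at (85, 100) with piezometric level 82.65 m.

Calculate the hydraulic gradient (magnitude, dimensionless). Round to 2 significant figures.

Taking BH-01 as reference: BH-02−BH-01 = (-5, 20, -0.01); BH-03−BH-01 = (60, 80, -0.02).
Solve a·Δx + b·Δy = Δh: det = (-5)·80 − 60·20 = -1600.
∂h/∂x = [(-0.01)·80 − (-0.02)·20] / -1600 = +0.0002500
∂h/∂y = [(-5)·(-0.02) − 60·(-0.01)] / -1600 = -0.0004375
|∇h| = √(0.0002500² + -0.0004375²) = 0.0005039

0.00050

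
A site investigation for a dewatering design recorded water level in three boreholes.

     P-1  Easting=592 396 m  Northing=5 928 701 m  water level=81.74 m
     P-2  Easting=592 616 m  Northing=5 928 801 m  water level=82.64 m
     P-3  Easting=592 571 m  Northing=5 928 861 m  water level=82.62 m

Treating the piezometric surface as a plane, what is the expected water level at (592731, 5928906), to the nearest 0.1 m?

Taking P-1 as reference: P-2−P-1 = (220, 100, +0.90); P-3−P-1 = (175, 160, +0.88).
Solve a·Δx + b·Δy = Δh: det = 220·160 − 175·100 = 17700.
∂h/∂x = [(+0.90)·160 − (+0.88)·100] / 17700 = +0.003164
∂h/∂y = [220·(+0.88) − 175·(+0.90)] / 17700 = +0.002040
h(592731, 5928906) = 81.74 + (+0.003164)·(335) + (+0.002040)·(205) = 81.74 +1.060 +0.418 = 83.218 m.

83.2 m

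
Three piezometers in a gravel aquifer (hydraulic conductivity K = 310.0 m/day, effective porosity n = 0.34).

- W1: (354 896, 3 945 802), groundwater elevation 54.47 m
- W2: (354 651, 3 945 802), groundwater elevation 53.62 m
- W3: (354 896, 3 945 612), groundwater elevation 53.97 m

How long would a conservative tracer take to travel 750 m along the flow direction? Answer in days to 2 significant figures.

190 days

∂h/∂x = (53.62 − 54.47) / (354651 − 354896) = +0.003469
∂h/∂y = (53.97 − 54.47) / (3945612 − 3945802) = +0.002632
|∇h| = √(0.003469² + 0.002632²) = 0.004354
Seepage velocity v = K·i/n = 310.0 × 0.004354 / 0.34 = 3.97 m/day.
t = 750 / 3.97 = 188.9 days.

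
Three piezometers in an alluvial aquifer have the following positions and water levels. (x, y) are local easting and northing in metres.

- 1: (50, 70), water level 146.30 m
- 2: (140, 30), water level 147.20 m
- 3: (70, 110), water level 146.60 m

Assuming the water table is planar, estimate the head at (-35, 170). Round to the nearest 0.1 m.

Taking 1 as reference: 2−1 = (90, -40, +0.90); 3−1 = (20, 40, +0.30).
Solve a·Δx + b·Δy = Δh: det = 90·40 − 20·(-40) = 4400.
∂h/∂x = [(+0.90)·40 − (+0.30)·(-40)] / 4400 = +0.01091
∂h/∂y = [90·(+0.30) − 20·(+0.90)] / 4400 = +0.002045
h(-35, 170) = 146.30 + (+0.01091)·(-85) + (+0.002045)·(100) = 146.30 -0.927 +0.205 = 145.577 m.

145.6 m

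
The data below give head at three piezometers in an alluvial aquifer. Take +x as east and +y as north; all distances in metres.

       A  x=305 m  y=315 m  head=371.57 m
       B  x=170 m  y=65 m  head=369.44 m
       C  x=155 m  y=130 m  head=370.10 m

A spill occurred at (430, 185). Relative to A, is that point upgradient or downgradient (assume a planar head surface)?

downgradient

Taking A as reference: B−A = (-135, -250, -2.13); C−A = (-150, -185, -1.47).
Solve a·Δx + b·Δy = Δh: det = (-135)·(-185) − (-150)·(-250) = -12525.
∂h/∂x = [(-2.13)·(-185) − (-1.47)·(-250)] / -12525 = -0.002120
∂h/∂y = [(-135)·(-1.47) − (-150)·(-2.13)] / -12525 = +0.009665
Head at (430, 185) = 371.57 + (-0.002120)·(125) + (+0.009665)·(-130) = 370.05 m.
That is lower than the 371.57 m at A, so the point is downgradient.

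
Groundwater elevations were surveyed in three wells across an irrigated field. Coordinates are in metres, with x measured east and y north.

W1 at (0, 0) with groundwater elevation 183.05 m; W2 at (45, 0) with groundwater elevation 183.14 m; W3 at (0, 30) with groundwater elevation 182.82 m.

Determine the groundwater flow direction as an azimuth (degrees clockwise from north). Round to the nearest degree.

∂h/∂x = (183.14 − 183.05) / (45 − 0) = +0.002000
∂h/∂y = (182.82 − 183.05) / (30 − 0) = -0.007667
Flow direction (−∇h) has components (-0.002000 E, +0.007667 N).
Azimuth = atan2(E, N) = atan2(-0.002000, +0.007667) = 345.4° ≈ 345°.

345°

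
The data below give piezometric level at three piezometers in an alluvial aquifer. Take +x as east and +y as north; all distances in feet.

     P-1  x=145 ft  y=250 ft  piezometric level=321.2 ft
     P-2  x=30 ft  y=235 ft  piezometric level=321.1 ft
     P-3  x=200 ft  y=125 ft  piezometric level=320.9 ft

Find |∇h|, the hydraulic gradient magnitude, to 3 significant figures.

0.00268

Taking P-1 as reference: P-2−P-1 = (-115, -15, -0.1); P-3−P-1 = (55, -125, -0.3).
Determinant of the coordinate differences = (-115)·(-125) − 55·(-15) = 15200.
∂h/∂x = [(-0.1)·(-125) − (-0.3)·(-15)] / 15200 = +0.0005263
∂h/∂y = [(-115)·(-0.3) − 55·(-0.1)] / 15200 = +0.002632
|∇h| = √(0.0005263² + 0.002632²) = 0.002684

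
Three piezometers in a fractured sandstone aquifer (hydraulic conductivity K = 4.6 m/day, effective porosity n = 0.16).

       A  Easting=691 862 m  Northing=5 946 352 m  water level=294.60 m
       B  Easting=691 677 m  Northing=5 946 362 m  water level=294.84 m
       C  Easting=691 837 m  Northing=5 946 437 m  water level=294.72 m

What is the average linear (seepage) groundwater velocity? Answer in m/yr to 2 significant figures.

With h = a·x + b·y + c and A as origin, the differences give:
  (-185)·a + 10·b = +0.24
  (-25)·a + 85·b = +0.12
Eliminate b (×85 and ×10, subtract): -15475·a = 19.200 → a = ∂h/∂x = -0.001241
Back-substitute: b = ∂h/∂y = +0.001047.
|∇h| = √(-0.001241² + 0.001047²) = 0.001624
Seepage velocity v = K·i/n = 4.6 × 0.001624 / 0.16 = 0.04669 m/day = 17.05 m/yr.

17 m/yr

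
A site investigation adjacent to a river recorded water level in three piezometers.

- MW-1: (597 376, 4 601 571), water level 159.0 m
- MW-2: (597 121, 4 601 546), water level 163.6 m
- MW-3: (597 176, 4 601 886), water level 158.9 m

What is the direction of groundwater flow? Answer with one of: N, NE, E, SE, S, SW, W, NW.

NE

With h = a·x + b·y + c and MW-1 as origin, the differences give:
  (-255)·a + (-25)·b = +4.6
  (-200)·a + 315·b = -0.1
Eliminate b (×315 and ×(-25), subtract): -85325·a = 1446.50 → a = ∂h/∂x = -0.01695
Back-substitute: b = ∂h/∂y = -0.01108.
Flow = −∇h = (+0.01695 east, +0.01108 north), which points northeast.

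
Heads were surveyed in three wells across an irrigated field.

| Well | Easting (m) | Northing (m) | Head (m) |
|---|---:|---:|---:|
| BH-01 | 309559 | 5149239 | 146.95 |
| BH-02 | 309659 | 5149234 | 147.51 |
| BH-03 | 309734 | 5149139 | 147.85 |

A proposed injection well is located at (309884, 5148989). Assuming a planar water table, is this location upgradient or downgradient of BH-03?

Taking BH-01 as reference: BH-02−BH-01 = (100, -5, +0.56); BH-03−BH-01 = (175, -100, +0.90).
Determinant of the coordinate differences = 100·(-100) − 175·(-5) = -9125.
∂h/∂x = [(+0.56)·(-100) − (+0.90)·(-5)] / -9125 = +0.005644
∂h/∂y = [100·(+0.90) − 175·(+0.56)] / -9125 = +0.0008767
Head at (309884, 5148989) = 146.95 + (+0.005644)·(325) + (+0.0008767)·(-250) = 148.57 m.
That is higher than the 147.85 m at BH-03, so the point is upgradient.

upgradient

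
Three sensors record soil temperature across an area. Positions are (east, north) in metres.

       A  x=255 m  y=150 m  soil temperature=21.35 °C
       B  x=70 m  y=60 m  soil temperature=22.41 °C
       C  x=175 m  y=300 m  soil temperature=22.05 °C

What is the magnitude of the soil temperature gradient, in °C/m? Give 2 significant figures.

0.0065 °C/m

Differences from A: to B (Δx, Δy, Δh) = (-185, -90, +1.06); to C = (-80, 150, +0.70).
Solve a·Δx + b·Δy = ΔT: det = (-185)·150 − (-80)·(-90) = -34950.
∂T/∂x = [(+1.06)·150 − (+0.70)·(-90)] / -34950 = -0.006352
∂T/∂y = [(-185)·(+0.70) − (-80)·(+1.06)] / -34950 = +0.001279
|∇f| = √(-0.006352² + 0.001279²) = 0.006479 °C/m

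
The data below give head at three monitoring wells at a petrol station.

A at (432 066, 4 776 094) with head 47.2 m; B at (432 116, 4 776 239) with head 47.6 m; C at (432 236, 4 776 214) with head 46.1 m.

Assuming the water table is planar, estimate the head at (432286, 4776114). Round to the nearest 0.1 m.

44.9 m

Three-point gradient (reference A): Δ to B = (50, 145, +0.4), Δ to C = (170, 120, -1.1).
∂h/∂x = -0.01113, ∂h/∂y = +0.006595 (det = -18650).
h(432286, 4776114) = 47.2 + (-0.01113)·(220) + (+0.006595)·(20) = 47.2 -2.448 +0.132 = 44.884 m.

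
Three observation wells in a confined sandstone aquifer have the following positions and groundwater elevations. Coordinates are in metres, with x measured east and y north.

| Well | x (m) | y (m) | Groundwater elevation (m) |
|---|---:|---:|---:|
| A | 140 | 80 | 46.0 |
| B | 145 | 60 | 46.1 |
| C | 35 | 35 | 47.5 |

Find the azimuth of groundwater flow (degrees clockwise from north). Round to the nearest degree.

055°

Three-point gradient (reference A): Δ to B = (5, -20, +0.1), Δ to C = (-105, -45, +1.5).
∂h/∂x = -0.01097, ∂h/∂y = -0.007742 (det = -2325).
Flow direction (−∇h) has components (+0.01097 E, +0.007742 N).
Azimuth = atan2(E, N) = atan2(+0.01097, +0.007742) = 54.8° ≈ 055°.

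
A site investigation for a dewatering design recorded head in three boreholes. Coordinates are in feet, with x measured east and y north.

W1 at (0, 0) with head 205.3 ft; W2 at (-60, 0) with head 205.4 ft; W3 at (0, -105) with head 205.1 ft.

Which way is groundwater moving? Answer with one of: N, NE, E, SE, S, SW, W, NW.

SE

∂h/∂x = (205.4 − 205.3) / (-60 − 0) = -0.001667
∂h/∂y = (205.1 − 205.3) / (-105 − 0) = +0.001905
Flow = −∇h = (+0.001667 east, -0.001905 north), which points southeast.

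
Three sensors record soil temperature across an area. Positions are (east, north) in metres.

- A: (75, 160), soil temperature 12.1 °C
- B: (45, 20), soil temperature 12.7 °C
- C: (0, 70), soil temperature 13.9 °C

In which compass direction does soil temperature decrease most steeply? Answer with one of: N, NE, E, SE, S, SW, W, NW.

E

With T = a·x + b·y + c and A as origin, the differences give:
  (-30)·a + (-140)·b = +0.6
  (-75)·a + (-90)·b = +1.8
Eliminate b (×(-90) and ×(-140), subtract): -7800·a = 198.00 → a = ∂T/∂x = -0.02538
Back-substitute: b = ∂T/∂y = +0.001154.
Steepest decrease is along −∇f = (+0.02538 E, -0.001154 N) → east.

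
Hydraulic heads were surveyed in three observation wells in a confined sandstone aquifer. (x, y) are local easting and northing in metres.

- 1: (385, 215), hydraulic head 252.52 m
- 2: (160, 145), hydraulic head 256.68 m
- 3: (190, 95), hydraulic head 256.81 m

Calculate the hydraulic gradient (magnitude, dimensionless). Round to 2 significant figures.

0.019

Three-point gradient (reference 1): Δ to 2 = (-225, -70, +4.16), Δ to 3 = (-195, -120, +4.29).
∂h/∂x = -0.01490, ∂h/∂y = -0.01154 (det = 13350).
|∇h| = √(-0.01490² + -0.01154²) = 0.01885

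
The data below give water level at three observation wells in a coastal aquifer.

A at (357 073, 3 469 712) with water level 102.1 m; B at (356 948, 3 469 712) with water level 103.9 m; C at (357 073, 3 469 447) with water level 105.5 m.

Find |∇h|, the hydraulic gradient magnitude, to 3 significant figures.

0.0193

∂h/∂x = (103.9 − 102.1) / (356948 − 357073) = -0.01440
∂h/∂y = (105.5 − 102.1) / (3469447 − 3469712) = -0.01283
|∇h| = √(-0.01440² + -0.01283²) = 0.01929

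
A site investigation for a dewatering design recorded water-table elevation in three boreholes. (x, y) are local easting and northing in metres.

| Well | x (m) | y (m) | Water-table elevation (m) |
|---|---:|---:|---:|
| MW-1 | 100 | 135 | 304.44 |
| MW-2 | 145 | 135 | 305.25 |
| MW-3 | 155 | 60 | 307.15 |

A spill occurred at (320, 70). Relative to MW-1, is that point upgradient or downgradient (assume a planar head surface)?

upgradient

Taking MW-1 as reference: MW-2−MW-1 = (45, 0, +0.81); MW-3−MW-1 = (55, -75, +2.71).
Determinant of the coordinate differences = 45·(-75) − 55·0 = -3375.
∂h/∂x = [(+0.81)·(-75) − (+2.71)·0] / -3375 = +0.01800
∂h/∂y = [45·(+2.71) − 55·(+0.81)] / -3375 = -0.02293
Head at (320, 70) = 304.44 + (+0.01800)·(220) + (-0.02293)·(-65) = 309.89 m.
That is higher than the 304.44 m at MW-1, so the point is upgradient.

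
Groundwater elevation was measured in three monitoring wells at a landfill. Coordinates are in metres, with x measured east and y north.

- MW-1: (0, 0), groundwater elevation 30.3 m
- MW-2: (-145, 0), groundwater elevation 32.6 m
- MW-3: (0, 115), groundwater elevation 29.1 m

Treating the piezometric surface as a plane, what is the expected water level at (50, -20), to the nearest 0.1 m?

∂h/∂x = (32.6 − 30.3) / (-145 − 0) = -0.01586
∂h/∂y = (29.1 − 30.3) / (115 − 0) = -0.01043
h(50, -20) = 30.3 + (-0.01586)·(50) + (-0.01043)·(-20) = 30.3 -0.793 +0.209 = 29.716 m.

29.7 m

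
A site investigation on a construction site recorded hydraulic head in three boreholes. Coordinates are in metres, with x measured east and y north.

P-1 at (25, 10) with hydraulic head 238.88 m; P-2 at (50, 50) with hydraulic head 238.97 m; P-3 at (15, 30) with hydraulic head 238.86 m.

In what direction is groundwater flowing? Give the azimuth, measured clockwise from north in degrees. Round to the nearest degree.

261°

Taking P-1 as reference: P-2−P-1 = (25, 40, +0.09); P-3−P-1 = (-10, 20, -0.02).
Solve a·Δx + b·Δy = Δh: det = 25·20 − (-10)·40 = 900.
∂h/∂x = [(+0.09)·20 − (-0.02)·40] / 900 = +0.002889
∂h/∂y = [25·(-0.02) − (-10)·(+0.09)] / 900 = +0.0004444
Flow direction (−∇h) has components (-0.002889 E, -0.0004444 N).
Azimuth = atan2(E, N) = atan2(-0.002889, -0.0004444) = 261.3° ≈ 261°.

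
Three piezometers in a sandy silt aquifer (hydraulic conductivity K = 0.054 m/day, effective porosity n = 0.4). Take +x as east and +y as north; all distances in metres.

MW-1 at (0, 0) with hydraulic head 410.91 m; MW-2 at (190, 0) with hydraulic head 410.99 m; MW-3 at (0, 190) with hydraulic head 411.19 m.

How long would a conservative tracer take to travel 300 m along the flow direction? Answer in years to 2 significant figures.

∂h/∂x = (410.99 − 410.91) / (190 − 0) = +0.0004211
∂h/∂y = (411.19 − 410.91) / (190 − 0) = +0.001474
|∇h| = √(0.0004211² + 0.001474²) = 0.001533
Seepage velocity v = K·i/n = 0.054 × 0.001533 / 0.4 = 0.000207 m/day.
t = 300 / 0.000207 = 1.449e+06 days = 3.97e+03 years.

4000 years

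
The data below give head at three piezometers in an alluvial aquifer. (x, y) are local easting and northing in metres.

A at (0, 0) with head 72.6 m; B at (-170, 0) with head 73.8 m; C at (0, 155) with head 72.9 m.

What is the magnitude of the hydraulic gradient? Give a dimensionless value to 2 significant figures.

0.0073

∂h/∂x = (73.8 − 72.6) / (-170 − 0) = -0.007059
∂h/∂y = (72.9 − 72.6) / (155 − 0) = +0.001935
|∇h| = √(-0.007059² + 0.001935²) = 0.007319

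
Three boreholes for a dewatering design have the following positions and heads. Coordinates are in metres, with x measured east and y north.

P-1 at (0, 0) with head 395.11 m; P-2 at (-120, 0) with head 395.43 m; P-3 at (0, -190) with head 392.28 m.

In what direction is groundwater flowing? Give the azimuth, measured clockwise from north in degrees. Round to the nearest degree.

∂h/∂x = (395.43 − 395.11) / (-120 − 0) = -0.002667
∂h/∂y = (392.28 − 395.11) / (-190 − 0) = +0.01489
Flow direction (−∇h) has components (+0.002667 E, -0.01489 N).
Azimuth = atan2(E, N) = atan2(+0.002667, -0.01489) = 169.8° ≈ 170°.

170°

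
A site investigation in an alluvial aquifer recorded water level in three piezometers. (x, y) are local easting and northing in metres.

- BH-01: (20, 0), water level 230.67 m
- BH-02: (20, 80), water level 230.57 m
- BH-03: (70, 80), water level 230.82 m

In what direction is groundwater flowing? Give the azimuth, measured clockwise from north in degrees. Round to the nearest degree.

Three-point gradient (reference BH-01): Δ to BH-02 = (0, 80, -0.10), Δ to BH-03 = (50, 80, +0.15).
∂h/∂x = +0.005000, ∂h/∂y = -0.001250 (det = -4000).
Flow direction (−∇h) has components (-0.005000 E, +0.001250 N).
Azimuth = atan2(E, N) = atan2(-0.005000, +0.001250) = 284.0° ≈ 284°.

284°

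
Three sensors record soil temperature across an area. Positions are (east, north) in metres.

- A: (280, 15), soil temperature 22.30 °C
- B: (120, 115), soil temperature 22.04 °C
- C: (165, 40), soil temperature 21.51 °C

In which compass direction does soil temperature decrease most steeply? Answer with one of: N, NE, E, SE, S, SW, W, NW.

Taking A as reference: B−A = (-160, 100, -0.26); C−A = (-115, 25, -0.79).
Solve a·Δx + b·Δy = ΔT: det = (-160)·25 − (-115)·100 = 7500.
∂T/∂x = [(-0.26)·25 − (-0.79)·100] / 7500 = +0.009667
∂T/∂y = [(-160)·(-0.79) − (-115)·(-0.26)] / 7500 = +0.01287
Steepest decrease is along −∇f = (-0.009667 E, -0.01287 N) → southwest.

SW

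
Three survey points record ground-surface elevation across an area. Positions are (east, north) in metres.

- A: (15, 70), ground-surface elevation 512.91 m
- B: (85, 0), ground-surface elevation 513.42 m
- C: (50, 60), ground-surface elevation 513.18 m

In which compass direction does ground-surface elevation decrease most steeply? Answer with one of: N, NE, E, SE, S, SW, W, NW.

W

Taking A as reference: B−A = (70, -70, +0.51); C−A = (35, -10, +0.27).
Solve a·Δx + b·Δy = Δz: det = 70·(-10) − 35·(-70) = 1750.
∂z/∂x = [(+0.51)·(-10) − (+0.27)·(-70)] / 1750 = +0.007886
∂z/∂y = [70·(+0.27) − 35·(+0.51)] / 1750 = +0.0006000
Steepest decrease is along −∇f = (-0.007886 E, -0.0006000 N) → west.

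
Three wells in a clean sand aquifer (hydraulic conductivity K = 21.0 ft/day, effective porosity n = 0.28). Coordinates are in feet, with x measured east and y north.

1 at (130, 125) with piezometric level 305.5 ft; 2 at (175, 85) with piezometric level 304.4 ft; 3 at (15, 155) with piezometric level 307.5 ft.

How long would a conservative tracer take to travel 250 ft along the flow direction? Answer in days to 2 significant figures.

Three-point gradient (reference 1): Δ to 2 = (45, -40, -1.1), Δ to 3 = (-115, 30, +2.0).
∂h/∂x = -0.01446, ∂h/∂y = +0.01123 (det = -3250).
|∇h| = √(-0.01446² + 0.01123²) = 0.01831
Seepage velocity v = K·i/n = 21.0 × 0.01831 / 0.28 = 1.373 ft/day.
t = 250 / 1.373 = 182.1 days.

180 days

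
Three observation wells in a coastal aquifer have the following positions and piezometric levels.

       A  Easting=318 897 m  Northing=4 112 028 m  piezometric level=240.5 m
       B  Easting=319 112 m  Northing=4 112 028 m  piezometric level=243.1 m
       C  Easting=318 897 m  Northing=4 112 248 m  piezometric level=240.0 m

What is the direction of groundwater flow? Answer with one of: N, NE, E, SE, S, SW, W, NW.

∂h/∂x = (243.1 − 240.5) / (319112 − 318897) = +0.01209
∂h/∂y = (240.0 − 240.5) / (4112248 − 4112028) = -0.002273
Flow = −∇h = (-0.01209 east, +0.002273 north), which points west.

W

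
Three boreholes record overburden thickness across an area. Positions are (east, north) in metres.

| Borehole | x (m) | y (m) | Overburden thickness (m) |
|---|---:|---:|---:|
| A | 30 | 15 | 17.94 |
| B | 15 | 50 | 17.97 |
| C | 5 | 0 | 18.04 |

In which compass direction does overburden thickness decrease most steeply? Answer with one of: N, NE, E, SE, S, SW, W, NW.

E

Taking A as reference: B−A = (-15, 35, +0.03); C−A = (-25, -15, +0.10).
Determinant of the coordinate differences = (-15)·(-15) − (-25)·35 = 1100.
∂d/∂x = [(+0.03)·(-15) − (+0.10)·35] / 1100 = -0.003591
∂d/∂y = [(-15)·(+0.10) − (-25)·(+0.03)] / 1100 = -0.0006818
Steepest decrease is along −∇f = (+0.003591 E, +0.0006818 N) → east.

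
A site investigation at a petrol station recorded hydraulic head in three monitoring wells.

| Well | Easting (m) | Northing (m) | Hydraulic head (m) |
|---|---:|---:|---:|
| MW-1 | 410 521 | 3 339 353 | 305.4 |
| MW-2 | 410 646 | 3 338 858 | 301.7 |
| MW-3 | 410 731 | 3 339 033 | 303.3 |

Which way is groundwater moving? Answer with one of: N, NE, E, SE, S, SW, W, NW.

Taking MW-1 as reference: MW-2−MW-1 = (125, -495, -3.7); MW-3−MW-1 = (210, -320, -2.1).
Solve a·Δx + b·Δy = Δh: det = 125·(-320) − 210·(-495) = 63950.
∂h/∂x = [(-3.7)·(-320) − (-2.1)·(-495)] / 63950 = +0.002260
∂h/∂y = [125·(-2.1) − 210·(-3.7)] / 63950 = +0.008045
Flow = −∇h = (-0.002260 east, -0.008045 north), which points south.

S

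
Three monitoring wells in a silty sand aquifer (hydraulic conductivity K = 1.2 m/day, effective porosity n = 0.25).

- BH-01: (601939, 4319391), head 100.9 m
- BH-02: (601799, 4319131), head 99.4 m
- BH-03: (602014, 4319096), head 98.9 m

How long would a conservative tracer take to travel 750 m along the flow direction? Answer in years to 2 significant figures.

Three-point gradient (reference BH-01): Δ to BH-02 = (-140, -260, -1.5), Δ to BH-03 = (75, -295, -2.0).
∂h/∂x = -0.001275, ∂h/∂y = +0.006456 (det = 60800).
|∇h| = √(-0.001275² + 0.006456²) = 0.006581
Seepage velocity v = K·i/n = 1.2 × 0.006581 / 0.25 = 0.03159 m/day.
t = 750 / 0.03159 = 2.374e+04 days = 65 years.

65 years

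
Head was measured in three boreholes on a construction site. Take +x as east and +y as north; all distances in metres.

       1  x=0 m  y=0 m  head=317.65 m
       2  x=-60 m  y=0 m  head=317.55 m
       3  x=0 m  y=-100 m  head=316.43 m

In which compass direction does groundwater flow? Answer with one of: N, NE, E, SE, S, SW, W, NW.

S

∂h/∂x = (317.55 − 317.65) / (-60 − 0) = +0.001667
∂h/∂y = (316.43 − 317.65) / (-100 − 0) = +0.01220
Flow = −∇h = (-0.001667 east, -0.01220 north), which points south.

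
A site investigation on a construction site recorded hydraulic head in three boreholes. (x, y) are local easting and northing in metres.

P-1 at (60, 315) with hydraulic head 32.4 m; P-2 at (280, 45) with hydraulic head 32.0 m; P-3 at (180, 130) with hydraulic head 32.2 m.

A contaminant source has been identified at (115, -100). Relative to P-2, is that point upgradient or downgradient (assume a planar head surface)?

upgradient

With h = a·x + b·y + c and P-1 as origin, the differences give:
  220·a + (-270)·b = -0.4
  120·a + (-185)·b = -0.2
Eliminate b (×(-185) and ×(-270), subtract): -8300·a = 20.00 → a = ∂h/∂x = -0.002410
Back-substitute: b = ∂h/∂y = -0.0004819.
Head at (115, -100) = 32.4 + (-0.002410)·(55) + (-0.0004819)·(-415) = 32.47 m.
That is higher than the 32.0 m at P-2, so the point is upgradient.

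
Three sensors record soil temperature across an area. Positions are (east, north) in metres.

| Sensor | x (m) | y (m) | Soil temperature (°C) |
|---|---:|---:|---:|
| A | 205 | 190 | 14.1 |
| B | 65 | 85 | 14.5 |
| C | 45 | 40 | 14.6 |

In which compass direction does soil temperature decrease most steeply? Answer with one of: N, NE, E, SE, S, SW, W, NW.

NE

Three-point gradient (reference A): Δ to B = (-140, -105, +0.4), Δ to C = (-160, -150, +0.5).
∂T/∂x = -0.001786, ∂T/∂y = -0.001429 (det = 4200).
Steepest decrease is along −∇f = (+0.001786 E, +0.001429 N) → northeast.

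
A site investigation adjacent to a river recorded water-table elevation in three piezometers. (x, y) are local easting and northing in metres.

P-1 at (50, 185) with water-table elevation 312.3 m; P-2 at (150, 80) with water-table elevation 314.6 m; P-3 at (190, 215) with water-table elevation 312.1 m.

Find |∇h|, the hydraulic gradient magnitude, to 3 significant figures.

0.0195

With h = a·x + b·y + c and P-1 as origin, the differences give:
  100·a + (-105)·b = +2.3
  140·a + 30·b = -0.2
Eliminate b (×30 and ×(-105), subtract): 17700·a = 48.00 → a = ∂h/∂x = +0.002712
Back-substitute: b = ∂h/∂y = -0.01932.
|∇h| = √(0.002712² + -0.01932²) = 0.01951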